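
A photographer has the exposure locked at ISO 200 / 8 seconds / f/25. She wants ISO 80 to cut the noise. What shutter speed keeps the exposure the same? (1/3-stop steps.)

20 s

ISO: 200 → 160 → 125 → 100 → 80 — 1 1/3 stops dropped (darker).
Need 1 1/3 stops brighter from the shutter speed: 8 → 10 → 13 → 15 → 20.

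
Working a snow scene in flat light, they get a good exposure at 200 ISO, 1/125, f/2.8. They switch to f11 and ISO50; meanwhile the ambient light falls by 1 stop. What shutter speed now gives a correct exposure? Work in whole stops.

1 s

Scene light: 1 stop darker.
Aperture: f/2.8 → f/4 → f/5.6 → f/8 → f/11 — 4 stops stopped down (darker).
ISO: 200 → 100 → 50 — 2 stops lower (darker).
Net so far: 7 stops darker. Shutter speed: 1/125 → 1/60 → 1/30 → 1/15 → 1/8 → 1/4 → 1/2 → 1.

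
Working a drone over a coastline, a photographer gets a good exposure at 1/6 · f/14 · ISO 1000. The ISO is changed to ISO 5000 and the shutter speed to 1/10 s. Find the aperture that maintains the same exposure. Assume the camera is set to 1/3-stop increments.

f/25

ISO: 1000 → 1250 → 1600 → 2000 → 2500 → 3200 → 4000 → 5000 — 2 1/3 stops raised (brighter).
Shutter speed: 1/6 → 1/8 → 1/10 — 2/3 stop shorter (darker).
Net change so far: 1 2/3 stops brighter. Offset with the aperture: f/14 → f/16 → f/18 → f/20 → f/22 → f/25.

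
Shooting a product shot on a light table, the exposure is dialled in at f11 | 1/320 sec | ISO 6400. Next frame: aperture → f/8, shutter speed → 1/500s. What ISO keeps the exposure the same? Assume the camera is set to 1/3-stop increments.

Aperture: f/11 → f/10 → f/9 → f/8 — 1 stop larger aperture (brighter).
Shutter speed: 1/320 → 1/400 → 1/500 — 2/3 stop faster (darker).
Net change so far: 1/3 stop brighter. Offset with the ISO: 6400 → 5000.

ISO 5000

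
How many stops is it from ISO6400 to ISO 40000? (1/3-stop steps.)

2 2/3 stops

6400 → 8000 → 10000 → 12800 → 16000 → 20000 → 25600 → 32000 → 40000 — count the steps: 8 third-stops = 2 2/3 stops.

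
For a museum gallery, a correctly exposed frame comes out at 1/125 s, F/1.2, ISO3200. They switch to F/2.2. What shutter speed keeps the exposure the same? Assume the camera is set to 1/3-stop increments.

1/40s

Aperture: f/1.2 → f/1.4 → f/1.6 → f/1.8 → f/2 → f/2.2 — 1 2/3 stops smaller aperture (darker).
Need 1 2/3 stops brighter from the shutter speed: 1/125 → 1/100 → 1/80 → 1/60 → 1/50 → 1/40.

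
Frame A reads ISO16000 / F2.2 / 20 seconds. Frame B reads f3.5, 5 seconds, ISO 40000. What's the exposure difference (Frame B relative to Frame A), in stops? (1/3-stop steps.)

Aperture: f/2.2 → f/2.5 → f/2.8 → f/3.2 → f/3.5 — 1 1/3 stops stopped down (darker).
Shutter speed: 20 → 15 → 13 → 10 → 8 → 6 → 5 — 2 stops faster (darker).
ISO: 16000 → 20000 → 25600 → 32000 → 40000 — 1 1/3 stops higher (brighter).
Net: −1 1/3 −2 +1 1/3 = −2 stops.

2 stops darker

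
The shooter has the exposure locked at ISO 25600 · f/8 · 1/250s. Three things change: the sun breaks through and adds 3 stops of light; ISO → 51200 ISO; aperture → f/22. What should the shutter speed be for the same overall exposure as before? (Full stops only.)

Scene light: 3 stops brighter.
ISO: 25600 → 51200 — 1 stop higher (brighter).
Aperture: f/8 → f/11 → f/16 → f/22 — 3 stops smaller aperture (darker).
Net so far: 1 stop brighter. Shutter speed: 1/250 → 1/500.

1/500s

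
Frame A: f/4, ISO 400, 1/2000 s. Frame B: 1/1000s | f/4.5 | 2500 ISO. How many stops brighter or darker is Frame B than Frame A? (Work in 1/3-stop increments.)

Aperture: f/4 → f/4.5 — 1/3 stop smaller aperture (darker).
Shutter speed: 1/2000 → 1/1600 → 1/1250 → 1/1000 — 1 stop slower (brighter).
ISO: 400 → 500 → 640 → 800 → 1000 → 1250 → 1600 → 2000 → 2500 — 2 2/3 stops raised (brighter).
Net: −1/3 +1 +2 2/3 = +3 1/3 stops.

3 1/3 stops brighter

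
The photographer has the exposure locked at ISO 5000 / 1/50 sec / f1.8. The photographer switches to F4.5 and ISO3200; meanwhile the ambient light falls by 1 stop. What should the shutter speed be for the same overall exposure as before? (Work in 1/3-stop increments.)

0.4 s

Scene light: 1 stop darker.
Aperture: f/1.8 → f/2 → f/2.2 → f/2.5 → f/2.8 → f/3.2 → f/3.5 → f/4 → f/4.5 — 2 2/3 stops smaller aperture (darker).
ISO: 5000 → 4000 → 3200 — 2/3 stop dropped (darker).
Net so far: 4 1/3 stops darker. Shutter speed: 1/50 → 1/40 → 1/30 → 1/25 → 1/20 → 1/15 → 1/13 → 1/10 → 1/8 → 1/6 → 1/5 → 1/4 → 0.3 → 0.4.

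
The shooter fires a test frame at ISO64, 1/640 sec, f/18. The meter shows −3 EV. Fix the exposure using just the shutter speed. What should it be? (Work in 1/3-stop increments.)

1/80s

Underexposed by 3 stops → need 3 stops brighter.
Shutter speed: 1/640 → 1/500 → 1/400 → 1/320 → 1/250 → 1/200 → 1/160 → 1/125 → 1/100 → 1/80.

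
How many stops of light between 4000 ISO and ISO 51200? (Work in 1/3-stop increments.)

4000 → 5000 → 6400 → 8000 → 10000 → 12800 → 16000 → 20000 → 25600 → 32000 → 40000 → 51200 — count the steps: 11 third-stops = 3 2/3 stops.

3 2/3 stops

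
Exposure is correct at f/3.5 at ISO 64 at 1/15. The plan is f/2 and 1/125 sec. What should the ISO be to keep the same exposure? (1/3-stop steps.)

ISO 160

Aperture: f/3.5 → f/3.2 → f/2.8 → f/2.5 → f/2.2 → f/2 — 1 2/3 stops opened up (brighter).
Shutter speed: 1/15 → 1/20 → 1/25 → 1/30 → 1/40 → 1/50 → 1/60 → 1/80 → 1/100 → 1/125 — 3 stops faster (darker).
Net change so far: 1 1/3 stops darker. Offset with the ISO: 64 → 80 → 100 → 125 → 160.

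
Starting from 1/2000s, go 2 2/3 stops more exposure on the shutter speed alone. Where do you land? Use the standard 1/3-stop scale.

1/320s

Shutter speed: 1/2000 → 1/1600 → 1/1250 → 1/1000 → 1/800 → 1/640 → 1/500 → 1/400 → 1/320 — 2 2/3 stops slower (brighter).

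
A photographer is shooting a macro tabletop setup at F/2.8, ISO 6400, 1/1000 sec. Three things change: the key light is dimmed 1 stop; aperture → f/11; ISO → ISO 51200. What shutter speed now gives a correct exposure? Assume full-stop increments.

Scene light: 1 stop darker.
Aperture: f/2.8 → f/4 → f/5.6 → f/8 → f/11 — 4 stops smaller aperture (darker).
ISO: 6400 → 12800 → 25600 → 51200 — 3 stops raised (brighter).
Net so far: 2 stops darker. Shutter speed: 1/1000 → 1/500 → 1/250.

1/250s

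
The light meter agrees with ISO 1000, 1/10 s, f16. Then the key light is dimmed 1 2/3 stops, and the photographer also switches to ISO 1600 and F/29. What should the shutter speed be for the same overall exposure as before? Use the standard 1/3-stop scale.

0.6 s

Scene light: 1 2/3 stops darker.
ISO: 1000 → 1250 → 1600 — 2/3 stop higher (brighter).
Aperture: f/16 → f/18 → f/20 → f/22 → f/25 → f/29 — 1 2/3 stops smaller aperture (darker).
Net so far: 2 2/3 stops darker. Shutter speed: 1/10 → 1/8 → 1/6 → 1/5 → 1/4 → 0.3 → 0.4 → 0.5 → 0.6.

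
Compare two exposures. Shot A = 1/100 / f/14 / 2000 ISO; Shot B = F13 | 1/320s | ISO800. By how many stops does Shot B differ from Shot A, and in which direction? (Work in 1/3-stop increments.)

2 2/3 stops darker

Aperture: f/14 → f/13 — 1/3 stop opened up (brighter).
Shutter speed: 1/100 → 1/125 → 1/160 → 1/200 → 1/250 → 1/320 — 1 2/3 stops faster (darker).
ISO: 2000 → 1600 → 1250 → 1000 → 800 — 1 1/3 stops lower (darker).
Net: +1/3 −1 2/3 −1 1/3 = −2 2/3 stops.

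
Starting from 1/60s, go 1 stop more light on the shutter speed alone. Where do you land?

Shutter speed: 1/60 → 1/30 — 1 stop longer (brighter).

1/30s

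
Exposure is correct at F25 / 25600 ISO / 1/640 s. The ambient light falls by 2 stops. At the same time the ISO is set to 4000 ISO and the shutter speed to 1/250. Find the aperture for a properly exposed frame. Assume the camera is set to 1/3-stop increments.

f/8

Scene light: 2 stops darker.
ISO: 25600 → 20000 → 16000 → 12800 → 10000 → 8000 → 6400 → 5000 → 4000 — 2 2/3 stops lower (darker).
Shutter speed: 1/640 → 1/500 → 1/400 → 1/320 → 1/250 — 1 1/3 stops longer (brighter).
Net so far: 3 1/3 stops darker. Aperture: f/25 → f/22 → f/20 → f/18 → f/16 → f/14 → f/13 → f/11 → f/10 → f/9 → f/8.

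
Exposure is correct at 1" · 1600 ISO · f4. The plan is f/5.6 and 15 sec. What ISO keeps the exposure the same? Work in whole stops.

Aperture: f/4 → f/5.6 — 1 stop smaller aperture (darker).
Shutter speed: 1 → 2 → 4 → 8 → 15 — 4 stops longer (brighter).
Net change so far: 3 stops brighter. Offset with the ISO: 1600 → 800 → 400 → 200.

ISO 200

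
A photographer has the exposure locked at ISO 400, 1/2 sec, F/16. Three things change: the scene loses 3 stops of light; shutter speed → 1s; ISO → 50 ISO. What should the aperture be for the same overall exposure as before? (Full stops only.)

Scene light: 3 stops darker.
Shutter speed: 1/2 → 1 — 1 stop longer (brighter).
ISO: 400 → 200 → 100 → 50 — 3 stops lower (darker).
Net so far: 5 stops darker. Aperture: f/16 → f/11 → f/8 → f/5.6 → f/4 → f/2.8.

f/2.8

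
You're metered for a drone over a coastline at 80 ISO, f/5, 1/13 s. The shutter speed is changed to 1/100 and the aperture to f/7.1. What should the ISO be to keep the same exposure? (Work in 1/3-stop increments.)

Shutter speed: 1/13 → 1/15 → 1/20 → 1/25 → 1/30 → 1/40 → 1/50 → 1/60 → 1/80 → 1/100 — 3 stops shorter (darker).
Aperture: f/5 → f/5.6 → f/6.3 → f/7.1 — 1 stop narrower (darker).
Net change so far: 4 stops darker. Offset with the ISO: 80 → 100 → 125 → 160 → 200 → 250 → 320 → 400 → 500 → 640 → 800 → 1000 → 1250.

ISO 1250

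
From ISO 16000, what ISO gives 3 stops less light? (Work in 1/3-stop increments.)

ISO 2000

ISO: 16000 → 12800 → 10000 → 8000 → 6400 → 5000 → 4000 → 3200 → 2500 → 2000 — 3 stops dropped (darker).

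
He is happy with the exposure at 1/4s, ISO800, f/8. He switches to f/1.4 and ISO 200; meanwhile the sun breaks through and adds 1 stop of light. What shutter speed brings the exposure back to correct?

1/60s

Scene light: 1 stop brighter.
Aperture: f/8 → f/5.6 → f/4 → f/2.8 → f/2 → f/1.4 — 5 stops larger aperture (brighter).
ISO: 800 → 400 → 200 — 2 stops lower (darker).
Net so far: 4 stops brighter. Shutter speed: 1/4 → 1/8 → 1/15 → 1/30 → 1/60.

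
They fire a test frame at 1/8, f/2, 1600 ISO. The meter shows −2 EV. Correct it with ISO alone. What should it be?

ISO 6400

Underexposed by 2 stops → need 2 stops brighter.
ISO: 1600 → 3200 → 6400.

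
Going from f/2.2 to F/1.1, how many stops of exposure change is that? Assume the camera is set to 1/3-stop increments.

2 stops

f/2.2 → f/2 → f/1.8 → f/1.6 → f/1.4 → f/1.2 → f/1.1 — count the steps: 6 third-stops = 2 stops.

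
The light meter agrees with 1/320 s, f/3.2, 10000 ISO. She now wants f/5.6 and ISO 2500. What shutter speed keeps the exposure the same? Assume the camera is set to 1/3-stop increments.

Aperture: f/3.2 → f/3.5 → f/4 → f/4.5 → f/5 → f/5.6 — 1 2/3 stops narrower (darker).
ISO: 10000 → 8000 → 6400 → 5000 → 4000 → 3200 → 2500 — 2 stops lower (darker).
Net change so far: 3 2/3 stops darker. Offset with the shutter speed: 1/320 → 1/250 → 1/200 → 1/160 → 1/125 → 1/100 → 1/80 → 1/60 → 1/50 → 1/40 → 1/30 → 1/25.

1/25s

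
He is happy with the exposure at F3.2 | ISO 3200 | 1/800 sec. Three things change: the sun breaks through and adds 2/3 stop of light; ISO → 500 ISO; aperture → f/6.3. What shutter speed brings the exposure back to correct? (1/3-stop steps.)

Scene light: 2/3 stop brighter.
ISO: 3200 → 2500 → 2000 → 1600 → 1250 → 1000 → 800 → 640 → 500 — 2 2/3 stops lower (darker).
Aperture: f/3.2 → f/3.5 → f/4 → f/4.5 → f/5 → f/5.6 → f/6.3 — 2 stops stopped down (darker).
Net so far: 4 stops darker. Shutter speed: 1/800 → 1/640 → 1/500 → 1/400 → 1/320 → 1/250 → 1/200 → 1/160 → 1/125 → 1/100 → 1/80 → 1/60 → 1/50.

1/50s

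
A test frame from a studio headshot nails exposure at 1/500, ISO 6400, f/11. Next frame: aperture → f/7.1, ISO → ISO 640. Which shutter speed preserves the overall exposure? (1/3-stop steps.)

Aperture: f/11 → f/10 → f/9 → f/8 → f/7.1 — 1 1/3 stops opened up (brighter).
ISO: 6400 → 5000 → 4000 → 3200 → 2500 → 2000 → 1600 → 1250 → 1000 → 800 → 640 — 3 1/3 stops dropped (darker).
Net change so far: 2 stops darker. Offset with the shutter speed: 1/500 → 1/400 → 1/320 → 1/250 → 1/200 → 1/160 → 1/125.

1/125s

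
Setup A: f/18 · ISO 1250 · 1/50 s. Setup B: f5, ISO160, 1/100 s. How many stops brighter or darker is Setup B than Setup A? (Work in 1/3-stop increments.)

1/3 stop darker

Aperture: f/18 → f/16 → f/14 → f/13 → f/11 → f/10 → f/9 → f/8 → f/7.1 → f/6.3 → f/5.6 → f/5 — 3 2/3 stops wider (brighter).
Shutter speed: 1/50 → 1/60 → 1/80 → 1/100 — 1 stop shorter (darker).
ISO: 1250 → 1000 → 800 → 640 → 500 → 400 → 320 → 250 → 200 → 160 — 3 stops lower (darker).
Net: +3 2/3 −1 −3 = −1/3 stops.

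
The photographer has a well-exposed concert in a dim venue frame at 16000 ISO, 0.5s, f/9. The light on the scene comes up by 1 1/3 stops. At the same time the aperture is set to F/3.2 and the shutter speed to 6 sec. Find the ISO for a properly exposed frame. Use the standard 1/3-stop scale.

Scene light: 1 1/3 stops brighter.
Aperture: f/9 → f/8 → f/7.1 → f/6.3 → f/5.6 → f/5 → f/4.5 → f/4 → f/3.5 → f/3.2 — 3 stops wider (brighter).
Shutter speed: 0.5 → 0.6 → 0.8 → 1 → 1.3 → 1.6 → 2 → 2.5 → 3.2 → 4 → 5 → 6 — 3 2/3 stops longer (brighter).
Net so far: 8 stops brighter. ISO: 16000 → 12800 → 10000 → 8000 → 6400 → 5000 → 4000 → 3200 → 2500 → 2000 → 1600 → 1250 → 1000 → 800 → 640 → 500 → 400 → 320 → 250 → 200 → 160 → 125 → 100 → 80 → 64.

ISO 64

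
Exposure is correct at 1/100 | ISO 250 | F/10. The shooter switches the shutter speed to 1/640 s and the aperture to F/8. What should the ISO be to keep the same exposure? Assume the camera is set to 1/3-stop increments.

ISO 1000

Shutter speed: 1/100 → 1/125 → 1/160 → 1/200 → 1/250 → 1/320 → 1/400 → 1/500 → 1/640 — 2 2/3 stops faster (darker).
Aperture: f/10 → f/9 → f/8 — 2/3 stop larger aperture (brighter).
Net change so far: 2 stops darker. Offset with the ISO: 250 → 320 → 400 → 500 → 640 → 800 → 1000.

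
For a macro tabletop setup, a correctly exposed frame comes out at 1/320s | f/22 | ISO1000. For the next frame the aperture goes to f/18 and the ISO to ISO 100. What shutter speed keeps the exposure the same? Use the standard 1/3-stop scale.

1/50s

Aperture: f/22 → f/20 → f/18 — 2/3 stop opened up (brighter).
ISO: 1000 → 800 → 640 → 500 → 400 → 320 → 250 → 200 → 160 → 125 → 100 — 3 1/3 stops lower (darker).
Net change so far: 2 2/3 stops darker. Offset with the shutter speed: 1/320 → 1/250 → 1/200 → 1/160 → 1/125 → 1/100 → 1/80 → 1/60 → 1/50.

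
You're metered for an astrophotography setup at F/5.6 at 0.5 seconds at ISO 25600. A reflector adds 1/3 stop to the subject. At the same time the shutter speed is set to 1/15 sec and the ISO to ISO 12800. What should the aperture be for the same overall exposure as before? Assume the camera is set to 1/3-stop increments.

Scene light: 1/3 stop brighter.
Shutter speed: 0.5 → 0.4 → 0.3 → 1/4 → 1/5 → 1/6 → 1/8 → 1/10 → 1/13 → 1/15 — 3 stops faster (darker).
ISO: 25600 → 20000 → 16000 → 12800 — 1 stop lower (darker).
Net so far: 3 2/3 stops darker. Aperture: f/5.6 → f/5 → f/4.5 → f/4 → f/3.5 → f/3.2 → f/2.8 → f/2.5 → f/2.2 → f/2 → f/1.8 → f/1.6.

f/1.6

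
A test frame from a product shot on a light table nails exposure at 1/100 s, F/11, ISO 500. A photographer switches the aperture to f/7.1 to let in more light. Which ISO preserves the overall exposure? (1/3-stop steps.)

ISO 200

Aperture: f/11 → f/10 → f/9 → f/8 → f/7.1 — 1 1/3 stops opened up (brighter).
Need 1 1/3 stops darker from the ISO: 500 → 400 → 320 → 250 → 200.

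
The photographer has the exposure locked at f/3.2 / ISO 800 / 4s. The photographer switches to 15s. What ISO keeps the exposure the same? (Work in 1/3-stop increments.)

ISO 200

Shutter speed: 4 → 5 → 6 → 8 → 10 → 13 → 15 — 2 stops longer (brighter).
Need 2 stops darker from the ISO: 800 → 640 → 500 → 400 → 320 → 250 → 200.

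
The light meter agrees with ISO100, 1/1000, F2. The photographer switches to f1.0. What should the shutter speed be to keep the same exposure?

Aperture: f/2 → f/1.4 → f/1.0 — 2 stops wider (brighter).
Need 2 stops darker from the shutter speed: 1/1000 → 1/2000 → 1/4000.

1/4000s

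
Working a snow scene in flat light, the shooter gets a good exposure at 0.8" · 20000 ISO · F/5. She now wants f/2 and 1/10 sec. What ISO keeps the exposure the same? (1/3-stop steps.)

Aperture: f/5 → f/4.5 → f/4 → f/3.5 → f/3.2 → f/2.8 → f/2.5 → f/2.2 → f/2 — 2 2/3 stops larger aperture (brighter).
Shutter speed: 0.8 → 0.6 → 0.5 → 0.4 → 0.3 → 1/4 → 1/5 → 1/6 → 1/8 → 1/10 — 3 stops faster (darker).
Net change so far: 1/3 stop darker. Offset with the ISO: 20000 → 25600.

ISO 25600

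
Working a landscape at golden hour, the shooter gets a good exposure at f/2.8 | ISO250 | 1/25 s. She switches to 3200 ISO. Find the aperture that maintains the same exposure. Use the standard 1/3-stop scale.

f/10

ISO: 250 → 320 → 400 → 500 → 640 → 800 → 1000 → 1250 → 1600 → 2000 → 2500 → 3200 — 3 2/3 stops raised (brighter).
Need 3 2/3 stops darker from the aperture: f/2.8 → f/3.2 → f/3.5 → f/4 → f/4.5 → f/5 → f/5.6 → f/6.3 → f/7.1 → f/8 → f/9 → f/10.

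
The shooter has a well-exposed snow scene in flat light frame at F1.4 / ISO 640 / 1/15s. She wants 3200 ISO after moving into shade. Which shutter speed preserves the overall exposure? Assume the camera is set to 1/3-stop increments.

ISO: 640 → 800 → 1000 → 1250 → 1600 → 2000 → 2500 → 3200 — 2 1/3 stops higher (brighter).
Need 2 1/3 stops darker from the shutter speed: 1/15 → 1/20 → 1/25 → 1/30 → 1/40 → 1/50 → 1/60 → 1/80.

1/80s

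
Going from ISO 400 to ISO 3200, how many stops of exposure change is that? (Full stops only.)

400 → 800 → 1600 → 3200 — count the steps: 3 stops.

3 stops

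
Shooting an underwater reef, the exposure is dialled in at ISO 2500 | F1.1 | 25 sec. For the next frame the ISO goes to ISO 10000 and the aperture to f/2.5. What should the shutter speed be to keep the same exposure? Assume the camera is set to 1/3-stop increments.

ISO: 2500 → 3200 → 4000 → 5000 → 6400 → 8000 → 10000 — 2 stops higher (brighter).
Aperture: f/1.1 → f/1.2 → f/1.4 → f/1.6 → f/1.8 → f/2 → f/2.2 → f/2.5 — 2 1/3 stops narrower (darker).
Net change so far: 1/3 stop darker. Offset with the shutter speed: 25 → 30.

30 s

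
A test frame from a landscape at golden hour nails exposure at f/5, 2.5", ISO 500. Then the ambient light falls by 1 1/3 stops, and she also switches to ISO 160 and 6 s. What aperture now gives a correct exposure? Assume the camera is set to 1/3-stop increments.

f/2.8

Scene light: 1 1/3 stops darker.
ISO: 500 → 400 → 320 → 250 → 200 → 160 — 1 2/3 stops dropped (darker).
Shutter speed: 2.5 → 3.2 → 4 → 5 → 6 — 1 1/3 stops slower (brighter).
Net so far: 1 2/3 stops darker. Aperture: f/5 → f/4.5 → f/4 → f/3.5 → f/3.2 → f/2.8.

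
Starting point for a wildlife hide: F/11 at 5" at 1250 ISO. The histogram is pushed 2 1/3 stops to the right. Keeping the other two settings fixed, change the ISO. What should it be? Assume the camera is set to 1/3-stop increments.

ISO 250

Overexposed by 2 1/3 stops → need 2 1/3 stops darker.
ISO: 1250 → 1000 → 800 → 640 → 500 → 400 → 320 → 250.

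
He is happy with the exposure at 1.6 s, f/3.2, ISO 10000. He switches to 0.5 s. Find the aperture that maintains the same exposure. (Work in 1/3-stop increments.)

Shutter speed: 1.6 → 1.3 → 1 → 0.8 → 0.6 → 0.5 — 1 2/3 stops faster (darker).
Need 1 2/3 stops brighter from the aperture: f/3.2 → f/2.8 → f/2.5 → f/2.2 → f/2 → f/1.8.

f/1.8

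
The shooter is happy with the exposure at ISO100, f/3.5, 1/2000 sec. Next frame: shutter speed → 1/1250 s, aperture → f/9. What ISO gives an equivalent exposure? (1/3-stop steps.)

Shutter speed: 1/2000 → 1/1600 → 1/1250 — 2/3 stop slower (brighter).
Aperture: f/3.5 → f/4 → f/4.5 → f/5 → f/5.6 → f/6.3 → f/7.1 → f/8 → f/9 — 2 2/3 stops smaller aperture (darker).
Net change so far: 2 stops darker. Offset with the ISO: 100 → 125 → 160 → 200 → 250 → 320 → 400.

ISO 400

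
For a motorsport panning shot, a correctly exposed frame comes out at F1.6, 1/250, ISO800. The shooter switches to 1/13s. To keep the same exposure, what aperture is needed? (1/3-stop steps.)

Shutter speed: 1/250 → 1/200 → 1/160 → 1/125 → 1/100 → 1/80 → 1/60 → 1/50 → 1/40 → 1/30 → 1/25 → 1/20 → 1/15 → 1/13 — 4 1/3 stops slower (brighter).
Need 4 1/3 stops darker from the aperture: f/1.6 → f/1.8 → f/2 → f/2.2 → f/2.5 → f/2.8 → f/3.2 → f/3.5 → f/4 → f/4.5 → f/5 → f/5.6 → f/6.3 → f/7.1.

f/7.1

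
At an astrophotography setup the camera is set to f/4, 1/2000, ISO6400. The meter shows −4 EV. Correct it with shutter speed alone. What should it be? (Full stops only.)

Underexposed by 4 stops → need 4 stops brighter.
Shutter speed: 1/2000 → 1/1000 → 1/500 → 1/250 → 1/125.

1/125s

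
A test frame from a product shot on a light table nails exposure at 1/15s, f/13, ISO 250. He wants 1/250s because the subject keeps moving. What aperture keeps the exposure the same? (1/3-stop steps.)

Shutter speed: 1/15 → 1/20 → 1/25 → 1/30 → 1/40 → 1/50 → 1/60 → 1/80 → 1/100 → 1/125 → 1/160 → 1/200 → 1/250 — 4 stops shorter (darker).
Need 4 stops brighter from the aperture: f/13 → f/11 → f/10 → f/9 → f/8 → f/7.1 → f/6.3 → f/5.6 → f/5 → f/4.5 → f/4 → f/3.5 → f/3.2.

f/3.2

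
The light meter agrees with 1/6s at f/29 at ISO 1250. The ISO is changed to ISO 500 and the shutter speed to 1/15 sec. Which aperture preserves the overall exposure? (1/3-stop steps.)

f/11

ISO: 1250 → 1000 → 800 → 640 → 500 — 1 1/3 stops lower (darker).
Shutter speed: 1/6 → 1/8 → 1/10 → 1/13 → 1/15 — 1 1/3 stops shorter (darker).
Net change so far: 2 2/3 stops darker. Offset with the aperture: f/29 → f/25 → f/22 → f/20 → f/18 → f/16 → f/14 → f/13 → f/11.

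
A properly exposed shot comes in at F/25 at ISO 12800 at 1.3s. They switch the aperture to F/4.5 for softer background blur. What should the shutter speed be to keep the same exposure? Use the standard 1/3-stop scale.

Aperture: f/25 → f/22 → f/20 → f/18 → f/16 → f/14 → f/13 → f/11 → f/10 → f/9 → f/8 → f/7.1 → f/6.3 → f/5.6 → f/5 → f/4.5 — 5 stops larger aperture (brighter).
Need 5 stops darker from the shutter speed: 1.3 → 1 → 0.8 → 0.6 → 0.5 → 0.4 → 0.3 → 1/4 → 1/5 → 1/6 → 1/8 → 1/10 → 1/13 → 1/15 → 1/20 → 1/25.

1/25s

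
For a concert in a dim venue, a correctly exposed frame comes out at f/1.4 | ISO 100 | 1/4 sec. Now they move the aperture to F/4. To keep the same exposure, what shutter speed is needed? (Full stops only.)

Aperture: f/1.4 → f/2 → f/2.8 → f/4 — 3 stops smaller aperture (darker).
Need 3 stops brighter from the shutter speed: 1/4 → 1/2 → 1 → 2.

2 s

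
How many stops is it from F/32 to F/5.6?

f/32 → f/22 → f/16 → f/11 → f/8 → f/5.6 — count the steps: 5 stops.

5 stops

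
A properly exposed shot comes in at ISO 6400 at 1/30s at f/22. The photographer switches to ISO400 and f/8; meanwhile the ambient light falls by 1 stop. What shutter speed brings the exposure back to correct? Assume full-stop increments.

1/8s

Scene light: 1 stop darker.
ISO: 6400 → 3200 → 1600 → 800 → 400 — 4 stops dropped (darker).
Aperture: f/22 → f/16 → f/11 → f/8 — 3 stops larger aperture (brighter).
Net so far: 2 stops darker. Shutter speed: 1/30 → 1/15 → 1/8.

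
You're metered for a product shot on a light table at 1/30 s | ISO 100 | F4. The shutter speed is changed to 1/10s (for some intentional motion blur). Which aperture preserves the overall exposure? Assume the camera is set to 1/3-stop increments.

f/7.1

Shutter speed: 1/30 → 1/25 → 1/20 → 1/15 → 1/13 → 1/10 — 1 2/3 stops slower (brighter).
Need 1 2/3 stops darker from the aperture: f/4 → f/4.5 → f/5 → f/5.6 → f/6.3 → f/7.1.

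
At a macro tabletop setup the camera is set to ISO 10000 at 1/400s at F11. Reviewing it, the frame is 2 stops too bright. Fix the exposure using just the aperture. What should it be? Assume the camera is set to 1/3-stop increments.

Overexposed by 2 stops → need 2 stops darker.
Aperture: f/11 → f/13 → f/14 → f/16 → f/18 → f/20 → f/22.

f/22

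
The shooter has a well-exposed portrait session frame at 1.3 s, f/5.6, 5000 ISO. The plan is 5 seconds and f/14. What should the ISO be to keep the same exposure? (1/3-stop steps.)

ISO 8000

Shutter speed: 1.3 → 1.6 → 2 → 2.5 → 3.2 → 4 → 5 — 2 stops longer (brighter).
Aperture: f/5.6 → f/6.3 → f/7.1 → f/8 → f/9 → f/10 → f/11 → f/13 → f/14 — 2 2/3 stops narrower (darker).
Net change so far: 2/3 stop darker. Offset with the ISO: 5000 → 6400 → 8000.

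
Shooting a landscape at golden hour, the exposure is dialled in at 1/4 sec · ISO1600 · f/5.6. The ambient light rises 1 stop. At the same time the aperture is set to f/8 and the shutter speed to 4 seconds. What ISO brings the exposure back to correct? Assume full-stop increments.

ISO 100

Scene light: 1 stop brighter.
Aperture: f/5.6 → f/8 — 1 stop smaller aperture (darker).
Shutter speed: 1/4 → 1/2 → 1 → 2 → 4 — 4 stops slower (brighter).
Net so far: 4 stops brighter. ISO: 1600 → 800 → 400 → 200 → 100.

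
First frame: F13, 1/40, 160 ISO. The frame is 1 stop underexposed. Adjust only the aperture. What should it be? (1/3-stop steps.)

f/9

Underexposed by 1 stop → need 1 stop brighter.
Aperture: f/13 → f/11 → f/10 → f/9.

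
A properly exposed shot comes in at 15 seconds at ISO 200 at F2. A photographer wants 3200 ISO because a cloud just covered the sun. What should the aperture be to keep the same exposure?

ISO: 200 → 400 → 800 → 1600 → 3200 — 4 stops raised (brighter).
Need 4 stops darker from the aperture: f/2 → f/2.8 → f/4 → f/5.6 → f/8.

f/8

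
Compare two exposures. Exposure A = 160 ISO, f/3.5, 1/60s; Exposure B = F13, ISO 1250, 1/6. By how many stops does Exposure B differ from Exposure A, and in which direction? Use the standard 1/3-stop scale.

2 2/3 stops brighter

Aperture: f/3.5 → f/4 → f/4.5 → f/5 → f/5.6 → f/6.3 → f/7.1 → f/8 → f/9 → f/10 → f/11 → f/13 — 3 2/3 stops smaller aperture (darker).
Shutter speed: 1/60 → 1/50 → 1/40 → 1/30 → 1/25 → 1/20 → 1/15 → 1/13 → 1/10 → 1/8 → 1/6 — 3 1/3 stops longer (brighter).
ISO: 160 → 200 → 250 → 320 → 400 → 500 → 640 → 800 → 1000 → 1250 — 3 stops higher (brighter).
Net: −3 2/3 +3 1/3 +3 = +2 2/3 stops.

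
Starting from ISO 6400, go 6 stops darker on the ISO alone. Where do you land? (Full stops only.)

ISO: 6400 → 3200 → 1600 → 800 → 400 → 200 → 100 — 6 stops dropped (darker).

ISO 100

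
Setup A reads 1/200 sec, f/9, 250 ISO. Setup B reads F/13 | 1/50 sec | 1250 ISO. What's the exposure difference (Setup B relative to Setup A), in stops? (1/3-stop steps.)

Aperture: f/9 → f/10 → f/11 → f/13 — 1 stop stopped down (darker).
Shutter speed: 1/200 → 1/160 → 1/125 → 1/100 → 1/80 → 1/60 → 1/50 — 2 stops longer (brighter).
ISO: 250 → 320 → 400 → 500 → 640 → 800 → 1000 → 1250 — 2 1/3 stops raised (brighter).
Net: −1 +2 +2 1/3 = +3 1/3 stops.

3 1/3 stops brighter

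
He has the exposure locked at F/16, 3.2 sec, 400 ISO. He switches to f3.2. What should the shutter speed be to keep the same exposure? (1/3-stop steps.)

1/8s

Aperture: f/16 → f/14 → f/13 → f/11 → f/10 → f/9 → f/8 → f/7.1 → f/6.3 → f/5.6 → f/5 → f/4.5 → f/4 → f/3.5 → f/3.2 — 4 2/3 stops larger aperture (brighter).
Need 4 2/3 stops darker from the shutter speed: 3.2 → 2.5 → 2 → 1.6 → 1.3 → 1 → 0.8 → 0.6 → 0.5 → 0.4 → 0.3 → 1/4 → 1/5 → 1/6 → 1/8.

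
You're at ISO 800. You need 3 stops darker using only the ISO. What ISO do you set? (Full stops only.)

ISO 100

ISO: 800 → 400 → 200 → 100 — 3 stops dropped (darker).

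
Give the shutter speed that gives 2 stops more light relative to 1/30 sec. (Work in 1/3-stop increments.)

Shutter speed: 1/30 → 1/25 → 1/20 → 1/15 → 1/13 → 1/10 → 1/8 — 2 stops longer (brighter).

1/8s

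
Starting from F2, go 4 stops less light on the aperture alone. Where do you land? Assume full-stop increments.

f/8

Aperture: f/2 → f/2.8 → f/4 → f/5.6 → f/8 — 4 stops smaller aperture (darker).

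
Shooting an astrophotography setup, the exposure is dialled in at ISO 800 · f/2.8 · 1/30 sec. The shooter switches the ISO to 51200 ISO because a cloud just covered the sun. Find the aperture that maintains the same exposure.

f/22

ISO: 800 → 1600 → 3200 → 6400 → 12800 → 25600 → 51200 — 6 stops higher (brighter).
Need 6 stops darker from the aperture: f/2.8 → f/4 → f/5.6 → f/8 → f/11 → f/16 → f/22.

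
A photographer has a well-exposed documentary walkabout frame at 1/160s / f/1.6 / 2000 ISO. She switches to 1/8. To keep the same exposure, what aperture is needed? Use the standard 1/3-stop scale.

f/7.1

Shutter speed: 1/160 → 1/125 → 1/100 → 1/80 → 1/60 → 1/50 → 1/40 → 1/30 → 1/25 → 1/20 → 1/15 → 1/13 → 1/10 → 1/8 — 4 1/3 stops longer (brighter).
Need 4 1/3 stops darker from the aperture: f/1.6 → f/1.8 → f/2 → f/2.2 → f/2.5 → f/2.8 → f/3.2 → f/3.5 → f/4 → f/4.5 → f/5 → f/5.6 → f/6.3 → f/7.1.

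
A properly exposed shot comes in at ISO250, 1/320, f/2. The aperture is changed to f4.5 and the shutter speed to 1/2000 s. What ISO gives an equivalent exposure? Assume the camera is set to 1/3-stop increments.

ISO 8000

Aperture: f/2 → f/2.2 → f/2.5 → f/2.8 → f/3.2 → f/3.5 → f/4 → f/4.5 — 2 1/3 stops smaller aperture (darker).
Shutter speed: 1/320 → 1/400 → 1/500 → 1/640 → 1/800 → 1/1000 → 1/1250 → 1/1600 → 1/2000 — 2 2/3 stops faster (darker).
Net change so far: 5 stops darker. Offset with the ISO: 250 → 320 → 400 → 500 → 640 → 800 → 1000 → 1250 → 1600 → 2000 → 2500 → 3200 → 4000 → 5000 → 6400 → 8000.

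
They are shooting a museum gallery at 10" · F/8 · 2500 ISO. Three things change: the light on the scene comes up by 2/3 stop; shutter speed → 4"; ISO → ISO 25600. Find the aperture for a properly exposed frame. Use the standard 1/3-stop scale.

Scene light: 2/3 stop brighter.
Shutter speed: 10 → 8 → 6 → 5 → 4 — 1 1/3 stops shorter (darker).
ISO: 2500 → 3200 → 4000 → 5000 → 6400 → 8000 → 10000 → 12800 → 16000 → 20000 → 25600 — 3 1/3 stops raised (brighter).
Net so far: 2 2/3 stops brighter. Aperture: f/8 → f/9 → f/10 → f/11 → f/13 → f/14 → f/16 → f/18 → f/20.

f/20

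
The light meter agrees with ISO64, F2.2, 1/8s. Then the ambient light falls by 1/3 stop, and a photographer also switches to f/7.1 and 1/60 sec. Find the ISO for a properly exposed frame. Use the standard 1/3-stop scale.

ISO 6400

Scene light: 1/3 stop darker.
Aperture: f/2.2 → f/2.5 → f/2.8 → f/3.2 → f/3.5 → f/4 → f/4.5 → f/5 → f/5.6 → f/6.3 → f/7.1 — 3 1/3 stops narrower (darker).
Shutter speed: 1/8 → 1/10 → 1/13 → 1/15 → 1/20 → 1/25 → 1/30 → 1/40 → 1/50 → 1/60 — 3 stops shorter (darker).
Net so far: 6 2/3 stops darker. ISO: 64 → 80 → 100 → 125 → 160 → 200 → 250 → 320 → 400 → 500 → 640 → 800 → 1000 → 1250 → 1600 → 2000 → 2500 → 3200 → 4000 → 5000 → 6400.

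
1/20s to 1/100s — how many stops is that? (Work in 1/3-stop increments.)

2 1/3 stops

1/20 → 1/25 → 1/30 → 1/40 → 1/50 → 1/60 → 1/80 → 1/100 — count the steps: 7 third-stops = 2 1/3 stops.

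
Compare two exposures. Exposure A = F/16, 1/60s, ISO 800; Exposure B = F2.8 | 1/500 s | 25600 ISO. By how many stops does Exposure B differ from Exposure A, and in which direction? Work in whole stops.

7 stops brighter

Aperture: f/16 → f/11 → f/8 → f/5.6 → f/4 → f/2.8 — 5 stops larger aperture (brighter).
Shutter speed: 1/60 → 1/125 → 1/250 → 1/500 — 3 stops shorter (darker).
ISO: 800 → 1600 → 3200 → 6400 → 12800 → 25600 — 5 stops higher (brighter).
Net: +5 −3 +5 = +7 stops.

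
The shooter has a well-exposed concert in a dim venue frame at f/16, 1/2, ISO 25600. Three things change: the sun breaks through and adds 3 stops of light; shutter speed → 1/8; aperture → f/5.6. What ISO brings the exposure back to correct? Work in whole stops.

ISO 1600

Scene light: 3 stops brighter.
Shutter speed: 1/2 → 1/4 → 1/8 — 2 stops faster (darker).
Aperture: f/16 → f/11 → f/8 → f/5.6 — 3 stops wider (brighter).
Net so far: 4 stops brighter. ISO: 25600 → 12800 → 6400 → 3200 → 1600.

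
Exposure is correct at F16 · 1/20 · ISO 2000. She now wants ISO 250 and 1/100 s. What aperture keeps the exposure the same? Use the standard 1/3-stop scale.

f/2.5

ISO: 2000 → 1600 → 1250 → 1000 → 800 → 640 → 500 → 400 → 320 → 250 — 3 stops lower (darker).
Shutter speed: 1/20 → 1/25 → 1/30 → 1/40 → 1/50 → 1/60 → 1/80 → 1/100 — 2 1/3 stops faster (darker).
Net change so far: 5 1/3 stops darker. Offset with the aperture: f/16 → f/14 → f/13 → f/11 → f/10 → f/9 → f/8 → f/7.1 → f/6.3 → f/5.6 → f/5 → f/4.5 → f/4 → f/3.5 → f/3.2 → f/2.8 → f/2.5.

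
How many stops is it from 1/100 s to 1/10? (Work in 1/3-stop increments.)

1/100 → 1/80 → 1/60 → 1/50 → 1/40 → 1/30 → 1/25 → 1/20 → 1/15 → 1/13 → 1/10 — count the steps: 10 third-stops = 3 1/3 stops.

3 1/3 stops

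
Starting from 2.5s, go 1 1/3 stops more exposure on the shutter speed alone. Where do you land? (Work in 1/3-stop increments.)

6 s

Shutter speed: 2.5 → 3.2 → 4 → 5 → 6 — 1 1/3 stops longer (brighter).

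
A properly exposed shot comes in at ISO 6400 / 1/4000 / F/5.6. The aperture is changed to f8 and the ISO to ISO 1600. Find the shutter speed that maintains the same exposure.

1/500s

Aperture: f/5.6 → f/8 — 1 stop narrower (darker).
ISO: 6400 → 3200 → 1600 — 2 stops lower (darker).
Net change so far: 3 stops darker. Offset with the shutter speed: 1/4000 → 1/2000 → 1/1000 → 1/500.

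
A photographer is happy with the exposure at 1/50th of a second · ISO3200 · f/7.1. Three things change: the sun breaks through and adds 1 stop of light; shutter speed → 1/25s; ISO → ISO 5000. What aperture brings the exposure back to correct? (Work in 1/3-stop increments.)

f/18

Scene light: 1 stop brighter.
Shutter speed: 1/50 → 1/40 → 1/30 → 1/25 — 1 stop slower (brighter).
ISO: 3200 → 4000 → 5000 — 2/3 stop higher (brighter).
Net so far: 2 2/3 stops brighter. Aperture: f/7.1 → f/8 → f/9 → f/10 → f/11 → f/13 → f/14 → f/16 → f/18.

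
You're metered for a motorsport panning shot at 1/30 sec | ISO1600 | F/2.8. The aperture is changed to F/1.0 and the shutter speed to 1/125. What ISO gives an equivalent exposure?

ISO 800

Aperture: f/2.8 → f/2 → f/1.4 → f/1.0 — 3 stops wider (brighter).
Shutter speed: 1/30 → 1/60 → 1/125 — 2 stops faster (darker).
Net change so far: 1 stop brighter. Offset with the ISO: 1600 → 800.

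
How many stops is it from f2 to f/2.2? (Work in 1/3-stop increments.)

f/2 → f/2.2 — count the steps: 1 third-stops = 1/3 stop.

1/3 stop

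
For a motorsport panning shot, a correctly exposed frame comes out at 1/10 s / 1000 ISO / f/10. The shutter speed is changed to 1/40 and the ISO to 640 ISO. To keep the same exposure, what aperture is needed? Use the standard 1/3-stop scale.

Shutter speed: 1/10 → 1/13 → 1/15 → 1/20 → 1/25 → 1/30 → 1/40 — 2 stops shorter (darker).
ISO: 1000 → 800 → 640 — 2/3 stop dropped (darker).
Net change so far: 2 2/3 stops darker. Offset with the aperture: f/10 → f/9 → f/8 → f/7.1 → f/6.3 → f/5.6 → f/5 → f/4.5 → f/4.

f/4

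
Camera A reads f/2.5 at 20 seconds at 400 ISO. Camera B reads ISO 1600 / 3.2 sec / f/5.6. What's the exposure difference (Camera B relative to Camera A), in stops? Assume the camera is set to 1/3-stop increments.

Aperture: f/2.5 → f/2.8 → f/3.2 → f/3.5 → f/4 → f/4.5 → f/5 → f/5.6 — 2 1/3 stops stopped down (darker).
Shutter speed: 20 → 15 → 13 → 10 → 8 → 6 → 5 → 4 → 3.2 — 2 2/3 stops faster (darker).
ISO: 400 → 500 → 640 → 800 → 1000 → 1250 → 1600 — 2 stops raised (brighter).
Net: −2 1/3 −2 2/3 +2 = −3 stops.

3 stops darker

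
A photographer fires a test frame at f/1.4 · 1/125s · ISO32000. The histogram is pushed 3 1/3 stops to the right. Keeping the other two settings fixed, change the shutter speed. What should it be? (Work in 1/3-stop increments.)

Overexposed by 3 1/3 stops → need 3 1/3 stops darker.
Shutter speed: 1/125 → 1/160 → 1/200 → 1/250 → 1/320 → 1/400 → 1/500 → 1/640 → 1/800 → 1/1000 → 1/1250.

1/1250s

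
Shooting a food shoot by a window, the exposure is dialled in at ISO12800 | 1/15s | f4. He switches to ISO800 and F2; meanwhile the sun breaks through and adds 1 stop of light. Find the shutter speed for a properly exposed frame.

Scene light: 1 stop brighter.
ISO: 12800 → 6400 → 3200 → 1600 → 800 — 4 stops dropped (darker).
Aperture: f/4 → f/2.8 → f/2 — 2 stops wider (brighter).
Net so far: 1 stop darker. Shutter speed: 1/15 → 1/8.

1/8s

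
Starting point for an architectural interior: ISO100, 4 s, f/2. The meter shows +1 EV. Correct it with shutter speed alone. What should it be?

2 s

Overexposed by 1 stop → need 1 stop darker.
Shutter speed: 4 → 2.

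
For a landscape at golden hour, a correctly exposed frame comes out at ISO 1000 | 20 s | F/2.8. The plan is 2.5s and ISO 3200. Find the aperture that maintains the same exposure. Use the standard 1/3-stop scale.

f/1.8

Shutter speed: 20 → 15 → 13 → 10 → 8 → 6 → 5 → 4 → 3.2 → 2.5 — 3 stops faster (darker).
ISO: 1000 → 1250 → 1600 → 2000 → 2500 → 3200 — 1 2/3 stops raised (brighter).
Net change so far: 1 1/3 stops darker. Offset with the aperture: f/2.8 → f/2.5 → f/2.2 → f/2 → f/1.8.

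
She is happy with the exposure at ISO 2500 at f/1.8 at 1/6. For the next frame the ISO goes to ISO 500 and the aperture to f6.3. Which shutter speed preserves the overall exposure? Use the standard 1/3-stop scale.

10 s

ISO: 2500 → 2000 → 1600 → 1250 → 1000 → 800 → 640 → 500 — 2 1/3 stops dropped (darker).
Aperture: f/1.8 → f/2 → f/2.2 → f/2.5 → f/2.8 → f/3.2 → f/3.5 → f/4 → f/4.5 → f/5 → f/5.6 → f/6.3 — 3 2/3 stops stopped down (darker).
Net change so far: 6 stops darker. Offset with the shutter speed: 1/6 → 1/5 → 1/4 → 0.3 → 0.4 → 0.5 → 0.6 → 0.8 → 1 → 1.3 → 1.6 → 2 → 2.5 → 3.2 → 4 → 5 → 6 → 8 → 10.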